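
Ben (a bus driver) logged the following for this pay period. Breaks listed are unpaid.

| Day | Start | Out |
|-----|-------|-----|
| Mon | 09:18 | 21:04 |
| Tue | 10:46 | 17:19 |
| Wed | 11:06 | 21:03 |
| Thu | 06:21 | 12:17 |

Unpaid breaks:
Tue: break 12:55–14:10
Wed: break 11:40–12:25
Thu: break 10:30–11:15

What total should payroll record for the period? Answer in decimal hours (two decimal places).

31.45 hours

Mon: 09:18–21:04 = 11 h 46 min
Tue: 10:46–17:19 = 6 h 33 min; less 75 min break → 5 h 18 min
Wed: 11:06–21:03 = 9 h 57 min; less 45 min break → 9 h 12 min
Thu: 06:21–12:17 = 5 h 56 min; less 45 min break → 5 h 11 min
Total: 11 h 46 min + 5 h 18 min + 9 h 12 min + 5 h 11 min = 31 h 27 min.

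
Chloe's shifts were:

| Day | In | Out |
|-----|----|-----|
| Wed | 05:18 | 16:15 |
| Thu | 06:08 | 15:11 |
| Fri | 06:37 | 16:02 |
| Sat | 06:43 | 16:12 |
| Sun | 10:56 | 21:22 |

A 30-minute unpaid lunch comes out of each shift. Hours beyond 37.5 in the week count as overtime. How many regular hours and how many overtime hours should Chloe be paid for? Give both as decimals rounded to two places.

Wed: 05:18–16:15 = 10 h 57 min; less 30 min break → 10 h 27 min
Thu: 06:08–15:11 = 9 h 3 min; less 30 min break → 8 h 33 min
Fri: 06:37–16:02 = 9 h 25 min; less 30 min break → 8 h 55 min
Sat: 06:43–16:12 = 9 h 29 min; less 30 min break → 8 h 59 min
Sun: 10:56–21:22 = 10 h 26 min; less 30 min break → 9 h 56 min
Total worked: 46 h 50 min = 46.83 h.
Threshold 37.5 h → overtime 9 h 20 min, regular 37 h 30 min.

Regular 37.50 hours, overtime 9.33 hours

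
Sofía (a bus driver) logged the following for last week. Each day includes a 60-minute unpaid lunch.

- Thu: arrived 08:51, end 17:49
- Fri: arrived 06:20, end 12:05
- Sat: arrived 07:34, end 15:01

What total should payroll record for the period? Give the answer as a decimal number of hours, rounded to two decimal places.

Thu: 08:51–17:49 = 8 h 58 min; less 60 min break → 7 h 58 min
Fri: 06:20–12:05 = 5 h 45 min; less 60 min break → 4 h 45 min
Sat: 07:34–15:01 = 7 h 27 min; less 60 min break → 6 h 27 min
Total: 7 h 58 min + 4 h 45 min + 6 h 27 min = 19 h 10 min.

19.17 hours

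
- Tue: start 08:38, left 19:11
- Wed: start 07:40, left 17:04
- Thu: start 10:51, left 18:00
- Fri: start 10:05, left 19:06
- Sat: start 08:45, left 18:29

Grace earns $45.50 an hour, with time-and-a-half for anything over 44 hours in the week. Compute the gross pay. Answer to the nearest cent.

$2128.26

Tue: 08:38–19:11 = 10 h 33 min
Wed: 07:40–17:04 = 9 h 24 min
Thu: 10:51–18:00 = 7 h 9 min
Fri: 10:05–19:06 = 9 h 1 min
Sat: 08:45–18:29 = 9 h 44 min
Total worked: 45 h 51 min = 2751 min.
Regular 44 h 0 min = 2640 min at $45.50/h; overtime 1 h 51 min = 111 min at $68.25/h.
Pay = (2640 × $45.50 + 111 × $68.25) ÷ 60 = $2128.26.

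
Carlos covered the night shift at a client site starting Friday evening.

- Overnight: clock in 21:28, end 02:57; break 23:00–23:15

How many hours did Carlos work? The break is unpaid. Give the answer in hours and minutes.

Overnight: 21:28 → midnight = 2 h 32 min; midnight → 02:57 = 2 h 57 min; span 5 h 29 min; less 15 min break → 5 h 14 min

5 h 14 min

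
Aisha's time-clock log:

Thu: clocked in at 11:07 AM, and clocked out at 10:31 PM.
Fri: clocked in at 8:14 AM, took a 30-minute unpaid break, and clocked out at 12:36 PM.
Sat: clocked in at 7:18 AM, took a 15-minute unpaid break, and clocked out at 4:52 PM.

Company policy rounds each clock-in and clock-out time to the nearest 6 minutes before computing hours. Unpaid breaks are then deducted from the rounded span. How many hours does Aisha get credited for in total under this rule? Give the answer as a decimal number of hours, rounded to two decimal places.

24.65 hours

Thu: in 11:07 AM→11:06 AM, out 10:31 PM→10:30 PM; 11 h 24 min
Fri: in 8:14 AM→8:12 AM, out 12:36 PM→12:36 PM; 4 h 24 min − 30 min = 3 h 54 min
Sat: in 7:18 AM→7:18 AM, out 4:52 PM→4:54 PM; 9 h 36 min − 15 min = 9 h 21 min
Total credited: 24 h 39 min.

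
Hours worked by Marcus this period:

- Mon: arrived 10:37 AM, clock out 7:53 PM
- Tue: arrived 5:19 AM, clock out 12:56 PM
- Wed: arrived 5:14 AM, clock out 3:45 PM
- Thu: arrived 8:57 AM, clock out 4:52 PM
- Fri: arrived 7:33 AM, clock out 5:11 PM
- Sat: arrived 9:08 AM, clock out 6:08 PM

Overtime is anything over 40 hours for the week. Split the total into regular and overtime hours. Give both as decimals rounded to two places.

Regular 40.00 hours, overtime 13.95 hours

Mon: 10:37 AM–7:53 PM = 9 h 16 min
Tue: 5:19 AM–12:56 PM = 7 h 37 min
Wed: 5:14 AM–3:45 PM = 10 h 31 min
Thu: 8:57 AM–4:52 PM = 7 h 55 min
Fri: 7:33 AM–5:11 PM = 9 h 38 min
Sat: 9:08 AM–6:08 PM = 9 h 0 min
Total worked: 53 h 57 min = 53.95 h.
Threshold 40 h → overtime 13 h 57 min, regular 40 h 0 min.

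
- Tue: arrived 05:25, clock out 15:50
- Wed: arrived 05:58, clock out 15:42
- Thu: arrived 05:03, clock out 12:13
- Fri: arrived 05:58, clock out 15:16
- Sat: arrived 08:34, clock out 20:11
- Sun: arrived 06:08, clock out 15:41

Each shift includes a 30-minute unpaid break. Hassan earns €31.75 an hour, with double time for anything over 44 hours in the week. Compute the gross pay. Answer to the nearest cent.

€2081.74

Tue: 05:25–15:50 = 10 h 25 min; less 30 min break → 9 h 55 min
Wed: 05:58–15:42 = 9 h 44 min; less 30 min break → 9 h 14 min
Thu: 05:03–12:13 = 7 h 10 min; less 30 min break → 6 h 40 min
Fri: 05:58–15:16 = 9 h 18 min; less 30 min break → 8 h 48 min
Sat: 08:34–20:11 = 11 h 37 min; less 30 min break → 11 h 7 min
Sun: 06:08–15:41 = 9 h 33 min; less 30 min break → 9 h 3 min
Total worked: 54 h 47 min = 3287 min.
Regular 44 h 0 min = 2640 min at €31.75/h; overtime 10 h 47 min = 647 min at €63.50/h.
Pay = (2640 × €31.75 + 647 × €63.50) ÷ 60 = €2081.74.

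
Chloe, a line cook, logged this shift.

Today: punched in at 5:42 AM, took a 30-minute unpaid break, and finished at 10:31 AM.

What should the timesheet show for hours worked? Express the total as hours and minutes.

Today: 5:42 AM–10:31 AM = 4 h 49 min; less 30 min break → 4 h 19 min

4 h 19 min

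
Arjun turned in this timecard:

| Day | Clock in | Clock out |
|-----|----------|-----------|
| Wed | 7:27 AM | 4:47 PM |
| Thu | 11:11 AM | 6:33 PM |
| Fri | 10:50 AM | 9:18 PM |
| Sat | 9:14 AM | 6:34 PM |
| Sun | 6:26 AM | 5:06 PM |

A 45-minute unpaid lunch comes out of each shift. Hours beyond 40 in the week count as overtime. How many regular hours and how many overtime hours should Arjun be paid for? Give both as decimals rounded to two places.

Regular 40.00 hours, overtime 3.42 hours

Wed: 7:27 AM–4:47 PM = 9 h 20 min; less 45 min break → 8 h 35 min
Thu: 11:11 AM–6:33 PM = 7 h 22 min; less 45 min break → 6 h 37 min
Fri: 10:50 AM–9:18 PM = 10 h 28 min; less 45 min break → 9 h 43 min
Sat: 9:14 AM–6:34 PM = 9 h 20 min; less 45 min break → 8 h 35 min
Sun: 6:26 AM–5:06 PM = 10 h 40 min; less 45 min break → 9 h 55 min
Total worked: 43 h 25 min = 43.42 h.
Threshold 40 h → overtime 3 h 25 min, regular 40 h 0 min.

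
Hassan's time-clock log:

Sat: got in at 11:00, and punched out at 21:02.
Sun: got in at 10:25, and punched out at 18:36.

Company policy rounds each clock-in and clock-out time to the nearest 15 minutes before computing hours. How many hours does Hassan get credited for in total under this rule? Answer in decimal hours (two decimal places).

18.00 hours

Sat: in 11:00→11:00, out 21:02→21:00; 10 h 0 min
Sun: in 10:25→10:30, out 18:36→18:30; 8 h 0 min
Total credited: 18 h 0 min.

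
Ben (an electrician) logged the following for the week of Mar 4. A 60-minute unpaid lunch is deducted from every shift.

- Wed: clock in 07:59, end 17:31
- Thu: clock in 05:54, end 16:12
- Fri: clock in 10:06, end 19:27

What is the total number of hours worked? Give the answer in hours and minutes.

Wed: 07:59–17:31 = 9 h 32 min; less 60 min break → 8 h 32 min
Thu: 05:54–16:12 = 10 h 18 min; less 60 min break → 9 h 18 min
Fri: 10:06–19:27 = 9 h 21 min; less 60 min break → 8 h 21 min
Total: 8 h 32 min + 9 h 18 min + 8 h 21 min = 26 h 11 min.

26 h 11 min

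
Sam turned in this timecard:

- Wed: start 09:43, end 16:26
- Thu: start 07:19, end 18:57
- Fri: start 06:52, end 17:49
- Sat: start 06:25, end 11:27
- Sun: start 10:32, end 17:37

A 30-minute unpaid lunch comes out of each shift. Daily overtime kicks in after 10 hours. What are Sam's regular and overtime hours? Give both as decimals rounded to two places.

Regular 37.33 hours, overtime 1.58 hours

Wed: 09:43–16:26 = 6 h 43 min; less 30 min break → 6 h 13 min
Thu: 07:19–18:57 = 11 h 38 min; less 30 min break → 11 h 8 min
Fri: 06:52–17:49 = 10 h 57 min; less 30 min break → 10 h 27 min
Sat: 06:25–11:27 = 5 h 2 min; less 30 min break → 4 h 32 min
Sun: 10:32–17:37 = 7 h 5 min; less 30 min break → 6 h 35 min
Wed reg 6 h 13 min / OT 0 h 0 min; Thu reg 10 h 0 min / OT 1 h 8 min; Fri reg 10 h 0 min / OT 0 h 27 min; Sat reg 4 h 32 min / OT 0 h 0 min; Sun reg 6 h 35 min / OT 0 h 0 min.
Totals: regular 37 h 20 min, overtime 1 h 35 min.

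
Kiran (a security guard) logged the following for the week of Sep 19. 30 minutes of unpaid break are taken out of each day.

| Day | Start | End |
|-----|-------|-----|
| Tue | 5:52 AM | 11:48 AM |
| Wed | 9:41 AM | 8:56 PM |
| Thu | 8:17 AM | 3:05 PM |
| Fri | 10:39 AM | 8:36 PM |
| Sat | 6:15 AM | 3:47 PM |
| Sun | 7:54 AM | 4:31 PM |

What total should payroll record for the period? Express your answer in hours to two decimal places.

49.08 hours

Tue: 5:52 AM–11:48 AM = 5 h 56 min; less 30 min break → 5 h 26 min
Wed: 9:41 AM–8:56 PM = 11 h 15 min; less 30 min break → 10 h 45 min
Thu: 8:17 AM–3:05 PM = 6 h 48 min; less 30 min break → 6 h 18 min
Fri: 10:39 AM–8:36 PM = 9 h 57 min; less 30 min break → 9 h 27 min
Sat: 6:15 AM–3:47 PM = 9 h 32 min; less 30 min break → 9 h 2 min
Sun: 7:54 AM–4:31 PM = 8 h 37 min; less 30 min break → 8 h 7 min
Total: 5 h 26 min + 10 h 45 min + 6 h 18 min + 9 h 27 min + 9 h 2 min + 8 h 7 min = 49 h 5 min.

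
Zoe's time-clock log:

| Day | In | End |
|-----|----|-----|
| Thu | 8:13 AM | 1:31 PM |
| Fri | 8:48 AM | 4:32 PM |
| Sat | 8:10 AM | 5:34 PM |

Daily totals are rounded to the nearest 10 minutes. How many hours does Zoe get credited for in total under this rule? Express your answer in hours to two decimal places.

Thu: 8:13 AM–1:31 PM = 5 h 18 min → rounds to 5 h 20 min
Fri: 8:48 AM–4:32 PM = 7 h 44 min → rounds to 7 h 40 min
Sat: 8:10 AM–5:34 PM = 9 h 24 min → rounds to 9 h 20 min
Total credited: 22 h 20 min.

22.33 hours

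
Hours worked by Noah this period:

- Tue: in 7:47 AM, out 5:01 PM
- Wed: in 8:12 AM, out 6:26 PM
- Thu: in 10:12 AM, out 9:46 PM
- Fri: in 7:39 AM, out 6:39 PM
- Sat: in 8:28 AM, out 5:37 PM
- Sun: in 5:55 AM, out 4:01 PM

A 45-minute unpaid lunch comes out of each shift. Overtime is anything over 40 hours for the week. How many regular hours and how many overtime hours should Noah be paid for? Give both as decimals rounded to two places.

Tue: 7:47 AM–5:01 PM = 9 h 14 min; less 45 min break → 8 h 29 min
Wed: 8:12 AM–6:26 PM = 10 h 14 min; less 45 min break → 9 h 29 min
Thu: 10:12 AM–9:46 PM = 11 h 34 min; less 45 min break → 10 h 49 min
Fri: 7:39 AM–6:39 PM = 11 h 0 min; less 45 min break → 10 h 15 min
Sat: 8:28 AM–5:37 PM = 9 h 9 min; less 45 min break → 8 h 24 min
Sun: 5:55 AM–4:01 PM = 10 h 6 min; less 45 min break → 9 h 21 min
Total worked: 56 h 47 min = 56.78 h.
Threshold 40 h → overtime 16 h 47 min, regular 40 h 0 min.

Regular 40.00 hours, overtime 16.78 hours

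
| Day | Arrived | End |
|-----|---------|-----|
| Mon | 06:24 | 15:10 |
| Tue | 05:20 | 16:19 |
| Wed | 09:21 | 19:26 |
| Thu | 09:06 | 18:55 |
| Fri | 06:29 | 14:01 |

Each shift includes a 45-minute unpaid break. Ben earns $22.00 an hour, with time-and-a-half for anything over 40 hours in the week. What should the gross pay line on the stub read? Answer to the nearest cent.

Mon: 06:24–15:10 = 8 h 46 min; less 45 min break → 8 h 1 min
Tue: 05:20–16:19 = 10 h 59 min; less 45 min break → 10 h 14 min
Wed: 09:21–19:26 = 10 h 5 min; less 45 min break → 9 h 20 min
Thu: 09:06–18:55 = 9 h 49 min; less 45 min break → 9 h 4 min
Fri: 06:29–14:01 = 7 h 32 min; less 45 min break → 6 h 47 min
Total worked: 43 h 26 min = 2606 min.
Regular 40 h 0 min = 2400 min at $22.00/h; overtime 3 h 26 min = 206 min at $33.00/h.
Pay = (2400 × $22.00 + 206 × $33.00) ÷ 60 = $993.30.

$993.30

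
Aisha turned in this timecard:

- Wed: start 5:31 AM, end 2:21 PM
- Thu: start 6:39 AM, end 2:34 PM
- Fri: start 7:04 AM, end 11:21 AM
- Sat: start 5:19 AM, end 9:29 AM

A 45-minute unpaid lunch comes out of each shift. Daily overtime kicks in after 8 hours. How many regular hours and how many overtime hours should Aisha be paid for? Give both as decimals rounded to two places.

Wed: 5:31 AM–2:21 PM = 8 h 50 min; less 45 min break → 8 h 5 min
Thu: 6:39 AM–2:34 PM = 7 h 55 min; less 45 min break → 7 h 10 min
Fri: 7:04 AM–11:21 AM = 4 h 17 min; less 45 min break → 3 h 32 min
Sat: 5:19 AM–9:29 AM = 4 h 10 min; less 45 min break → 3 h 25 min
Wed reg 8 h 0 min / OT 0 h 5 min; Thu reg 7 h 10 min / OT 0 h 0 min; Fri reg 3 h 32 min / OT 0 h 0 min; Sat reg 3 h 25 min / OT 0 h 0 min.
Totals: regular 22 h 7 min, overtime 0 h 5 min.

Regular 22.12 hours, overtime 0.08 hours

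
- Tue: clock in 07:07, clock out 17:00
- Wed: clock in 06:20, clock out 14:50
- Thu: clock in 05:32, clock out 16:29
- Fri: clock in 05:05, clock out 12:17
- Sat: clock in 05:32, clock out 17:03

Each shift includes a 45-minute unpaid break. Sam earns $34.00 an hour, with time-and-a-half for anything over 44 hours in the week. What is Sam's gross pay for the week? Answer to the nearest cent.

$1511.30

Tue: 07:07–17:00 = 9 h 53 min; less 45 min break → 9 h 8 min
Wed: 06:20–14:50 = 8 h 30 min; less 45 min break → 7 h 45 min
Thu: 05:32–16:29 = 10 h 57 min; less 45 min break → 10 h 12 min
Fri: 05:05–12:17 = 7 h 12 min; less 45 min break → 6 h 27 min
Sat: 05:32–17:03 = 11 h 31 min; less 45 min break → 10 h 46 min
Total worked: 44 h 18 min = 2658 min.
Regular 44 h 0 min = 2640 min at $34.00/h; overtime 0 h 18 min = 18 min at $51.00/h.
Pay = (2640 × $34.00 + 18 × $51.00) ÷ 60 = $1511.30.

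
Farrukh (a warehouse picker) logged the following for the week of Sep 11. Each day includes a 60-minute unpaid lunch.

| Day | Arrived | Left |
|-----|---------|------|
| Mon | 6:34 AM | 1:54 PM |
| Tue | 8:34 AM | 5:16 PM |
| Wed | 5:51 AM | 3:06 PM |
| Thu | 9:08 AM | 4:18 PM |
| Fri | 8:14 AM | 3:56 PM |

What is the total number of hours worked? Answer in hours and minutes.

35 h 9 min

Mon: 6:34 AM–1:54 PM = 7 h 20 min; less 60 min break → 6 h 20 min
Tue: 8:34 AM–5:16 PM = 8 h 42 min; less 60 min break → 7 h 42 min
Wed: 5:51 AM–3:06 PM = 9 h 15 min; less 60 min break → 8 h 15 min
Thu: 9:08 AM–4:18 PM = 7 h 10 min; less 60 min break → 6 h 10 min
Fri: 8:14 AM–3:56 PM = 7 h 42 min; less 60 min break → 6 h 42 min
Total: 6 h 20 min + 7 h 42 min + 8 h 15 min + 6 h 10 min + 6 h 42 min = 35 h 9 min.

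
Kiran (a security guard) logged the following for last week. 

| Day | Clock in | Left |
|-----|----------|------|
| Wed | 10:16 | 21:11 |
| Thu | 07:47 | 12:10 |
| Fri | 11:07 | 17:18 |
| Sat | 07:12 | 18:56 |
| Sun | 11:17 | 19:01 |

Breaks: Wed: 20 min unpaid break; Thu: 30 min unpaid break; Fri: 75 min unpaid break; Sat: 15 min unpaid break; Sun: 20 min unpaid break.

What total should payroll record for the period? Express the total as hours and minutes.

38 h 17 min

Wed: 10:16–21:11 = 10 h 55 min; less 20 min break → 10 h 35 min
Thu: 07:47–12:10 = 4 h 23 min; less 30 min break → 3 h 53 min
Fri: 11:07–17:18 = 6 h 11 min; less 75 min break → 4 h 56 min
Sat: 07:12–18:56 = 11 h 44 min; less 15 min break → 11 h 29 min
Sun: 11:17–19:01 = 7 h 44 min; less 20 min break → 7 h 24 min
Total: 10 h 35 min + 3 h 53 min + 4 h 56 min + 11 h 29 min + 7 h 24 min = 38 h 17 min.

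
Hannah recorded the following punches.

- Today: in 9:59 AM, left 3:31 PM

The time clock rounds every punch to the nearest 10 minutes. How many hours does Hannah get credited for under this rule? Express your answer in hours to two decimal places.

5.50 hours

Today: in 9:59 AM→10:00 AM, out 3:31 PM→3:30 PM; 5 h 30 min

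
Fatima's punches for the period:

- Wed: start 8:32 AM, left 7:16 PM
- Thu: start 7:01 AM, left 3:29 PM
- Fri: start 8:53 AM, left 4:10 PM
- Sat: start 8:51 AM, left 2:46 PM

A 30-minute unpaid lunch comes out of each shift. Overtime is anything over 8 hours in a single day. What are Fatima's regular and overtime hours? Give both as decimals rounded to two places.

Regular 28.17 hours, overtime 2.23 hours

Wed: 8:32 AM–7:16 PM = 10 h 44 min; less 30 min break → 10 h 14 min
Thu: 7:01 AM–3:29 PM = 8 h 28 min; less 30 min break → 7 h 58 min
Fri: 8:53 AM–4:10 PM = 7 h 17 min; less 30 min break → 6 h 47 min
Sat: 8:51 AM–2:46 PM = 5 h 55 min; less 30 min break → 5 h 25 min
Wed reg 8 h 0 min / OT 2 h 14 min; Thu reg 7 h 58 min / OT 0 h 0 min; Fri reg 6 h 47 min / OT 0 h 0 min; Sat reg 5 h 25 min / OT 0 h 0 min.
Totals: regular 28 h 10 min, overtime 2 h 14 min.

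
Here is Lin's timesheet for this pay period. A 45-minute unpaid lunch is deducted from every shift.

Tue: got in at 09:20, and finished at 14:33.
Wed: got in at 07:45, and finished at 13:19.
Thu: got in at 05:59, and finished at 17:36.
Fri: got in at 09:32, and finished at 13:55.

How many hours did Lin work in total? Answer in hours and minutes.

23 h 47 min

Tue: 09:20–14:33 = 5 h 13 min; less 45 min break → 4 h 28 min
Wed: 07:45–13:19 = 5 h 34 min; less 45 min break → 4 h 49 min
Thu: 05:59–17:36 = 11 h 37 min; less 45 min break → 10 h 52 min
Fri: 09:32–13:55 = 4 h 23 min; less 45 min break → 3 h 38 min
Total: 4 h 28 min + 4 h 49 min + 10 h 52 min + 3 h 38 min = 23 h 47 min.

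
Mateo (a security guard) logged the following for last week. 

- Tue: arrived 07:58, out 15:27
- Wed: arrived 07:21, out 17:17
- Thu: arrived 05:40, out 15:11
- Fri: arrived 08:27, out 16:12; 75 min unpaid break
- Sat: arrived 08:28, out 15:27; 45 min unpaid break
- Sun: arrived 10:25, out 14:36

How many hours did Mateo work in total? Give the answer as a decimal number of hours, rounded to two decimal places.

Tue: 07:58–15:27 = 7 h 29 min
Wed: 07:21–17:17 = 9 h 56 min
Thu: 05:40–15:11 = 9 h 31 min
Fri: 08:27–16:12 = 7 h 45 min; less 75 min break → 6 h 30 min
Sat: 08:28–15:27 = 6 h 59 min; less 45 min break → 6 h 14 min
Sun: 10:25–14:36 = 4 h 11 min
Total: 7 h 29 min + 9 h 56 min + 9 h 31 min + 6 h 30 min + 6 h 14 min + 4 h 11 min = 43 h 51 min.

43.85 hours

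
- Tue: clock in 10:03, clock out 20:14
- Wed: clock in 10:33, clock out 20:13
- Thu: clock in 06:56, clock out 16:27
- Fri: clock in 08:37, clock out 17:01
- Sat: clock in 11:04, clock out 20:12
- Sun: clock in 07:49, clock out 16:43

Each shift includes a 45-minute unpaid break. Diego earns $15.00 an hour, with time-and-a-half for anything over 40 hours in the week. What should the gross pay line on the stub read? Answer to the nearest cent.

$854.25

Tue: 10:03–20:14 = 10 h 11 min; less 45 min break → 9 h 26 min
Wed: 10:33–20:13 = 9 h 40 min; less 45 min break → 8 h 55 min
Thu: 06:56–16:27 = 9 h 31 min; less 45 min break → 8 h 46 min
Fri: 08:37–17:01 = 8 h 24 min; less 45 min break → 7 h 39 min
Sat: 11:04–20:12 = 9 h 8 min; less 45 min break → 8 h 23 min
Sun: 07:49–16:43 = 8 h 54 min; less 45 min break → 8 h 9 min
Total worked: 51 h 18 min = 3078 min.
Regular 40 h 0 min = 2400 min at $15.00/h; overtime 11 h 18 min = 678 min at $22.50/h.
Pay = (2400 × $15.00 + 678 × $22.50) ÷ 60 = $854.25.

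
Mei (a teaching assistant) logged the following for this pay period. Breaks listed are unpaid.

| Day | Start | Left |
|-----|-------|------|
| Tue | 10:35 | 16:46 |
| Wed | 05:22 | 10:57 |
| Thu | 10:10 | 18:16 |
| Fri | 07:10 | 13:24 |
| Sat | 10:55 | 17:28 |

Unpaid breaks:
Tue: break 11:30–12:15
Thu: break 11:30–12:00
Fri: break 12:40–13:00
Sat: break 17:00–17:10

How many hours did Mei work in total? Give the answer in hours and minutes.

30 h 54 min

Tue: 10:35–16:46 = 6 h 11 min; less 45 min break → 5 h 26 min
Wed: 05:22–10:57 = 5 h 35 min
Thu: 10:10–18:16 = 8 h 6 min; less 30 min break → 7 h 36 min
Fri: 07:10–13:24 = 6 h 14 min; less 20 min break → 5 h 54 min
Sat: 10:55–17:28 = 6 h 33 min; less 10 min break → 6 h 23 min
Total: 5 h 26 min + 5 h 35 min + 7 h 36 min + 5 h 54 min + 6 h 23 min = 30 h 54 min.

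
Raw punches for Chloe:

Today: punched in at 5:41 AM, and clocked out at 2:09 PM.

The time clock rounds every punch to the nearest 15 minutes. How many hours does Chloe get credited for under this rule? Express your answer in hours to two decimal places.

Today: in 5:41 AM→5:45 AM, out 2:09 PM→2:15 PM; 8 h 30 min

8.50 hours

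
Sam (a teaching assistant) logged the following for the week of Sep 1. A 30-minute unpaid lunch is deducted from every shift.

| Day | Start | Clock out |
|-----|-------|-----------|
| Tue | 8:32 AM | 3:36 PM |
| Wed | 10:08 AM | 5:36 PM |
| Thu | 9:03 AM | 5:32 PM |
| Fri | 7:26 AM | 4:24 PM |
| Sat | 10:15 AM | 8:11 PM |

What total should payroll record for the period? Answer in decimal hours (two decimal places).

39.42 hours

Tue: 8:32 AM–3:36 PM = 7 h 4 min; less 30 min break → 6 h 34 min
Wed: 10:08 AM–5:36 PM = 7 h 28 min; less 30 min break → 6 h 58 min
Thu: 9:03 AM–5:32 PM = 8 h 29 min; less 30 min break → 7 h 59 min
Fri: 7:26 AM–4:24 PM = 8 h 58 min; less 30 min break → 8 h 28 min
Sat: 10:15 AM–8:11 PM = 9 h 56 min; less 30 min break → 9 h 26 min
Total: 6 h 34 min + 6 h 58 min + 7 h 59 min + 8 h 28 min + 9 h 26 min = 39 h 25 min.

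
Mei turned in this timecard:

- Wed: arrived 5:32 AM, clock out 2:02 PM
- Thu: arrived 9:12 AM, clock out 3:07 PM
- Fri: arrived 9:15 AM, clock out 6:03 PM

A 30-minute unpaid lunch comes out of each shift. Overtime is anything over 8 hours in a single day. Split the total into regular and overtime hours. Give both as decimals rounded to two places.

Wed: 5:32 AM–2:02 PM = 8 h 30 min; less 30 min break → 8 h 0 min
Thu: 9:12 AM–3:07 PM = 5 h 55 min; less 30 min break → 5 h 25 min
Fri: 9:15 AM–6:03 PM = 8 h 48 min; less 30 min break → 8 h 18 min
Wed reg 8 h 0 min / OT 0 h 0 min; Thu reg 5 h 25 min / OT 0 h 0 min; Fri reg 8 h 0 min / OT 0 h 18 min.
Totals: regular 21 h 25 min, overtime 0 h 18 min.

Regular 21.42 hours, overtime 0.30 hours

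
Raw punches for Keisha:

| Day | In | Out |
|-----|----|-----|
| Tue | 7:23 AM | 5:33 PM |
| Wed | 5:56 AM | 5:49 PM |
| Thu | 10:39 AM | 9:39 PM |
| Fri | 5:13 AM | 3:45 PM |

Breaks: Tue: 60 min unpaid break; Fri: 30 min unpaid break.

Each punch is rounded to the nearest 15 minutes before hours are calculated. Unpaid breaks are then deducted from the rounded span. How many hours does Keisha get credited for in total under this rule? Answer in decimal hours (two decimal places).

41.75 hours

Tue: in 7:23 AM→7:30 AM, out 5:33 PM→5:30 PM; 10 h 0 min − 60 min = 9 h 0 min
Wed: in 5:56 AM→6:00 AM, out 5:49 PM→5:45 PM; 11 h 45 min
Thu: in 10:39 AM→10:45 AM, out 9:39 PM→9:45 PM; 11 h 0 min
Fri: in 5:13 AM→5:15 AM, out 3:45 PM→3:45 PM; 10 h 30 min − 30 min = 10 h 0 min
Total credited: 41 h 45 min.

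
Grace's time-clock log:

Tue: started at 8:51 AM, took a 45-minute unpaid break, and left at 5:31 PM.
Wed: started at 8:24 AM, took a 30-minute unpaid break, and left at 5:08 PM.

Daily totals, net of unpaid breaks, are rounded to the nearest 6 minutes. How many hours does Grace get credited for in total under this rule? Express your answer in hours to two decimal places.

16.10 hours

Tue: 8:51 AM–5:31 PM = 8 h 40 min − 45 min = 7 h 55 min → rounds to 7 h 54 min
Wed: 8:24 AM–5:08 PM = 8 h 44 min − 30 min = 8 h 14 min → rounds to 8 h 12 min
Total credited: 16 h 6 min.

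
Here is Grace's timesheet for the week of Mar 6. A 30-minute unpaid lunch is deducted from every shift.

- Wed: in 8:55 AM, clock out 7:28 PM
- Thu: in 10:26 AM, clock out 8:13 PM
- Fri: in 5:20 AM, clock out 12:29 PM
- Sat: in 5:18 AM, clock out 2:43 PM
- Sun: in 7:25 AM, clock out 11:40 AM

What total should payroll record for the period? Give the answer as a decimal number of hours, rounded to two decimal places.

38.65 hours

Wed: 8:55 AM–7:28 PM = 10 h 33 min; less 30 min break → 10 h 3 min
Thu: 10:26 AM–8:13 PM = 9 h 47 min; less 30 min break → 9 h 17 min
Fri: 5:20 AM–12:29 PM = 7 h 9 min; less 30 min break → 6 h 39 min
Sat: 5:18 AM–2:43 PM = 9 h 25 min; less 30 min break → 8 h 55 min
Sun: 7:25 AM–11:40 AM = 4 h 15 min; less 30 min break → 3 h 45 min
Total: 10 h 3 min + 9 h 17 min + 6 h 39 min + 8 h 55 min + 3 h 45 min = 38 h 39 min.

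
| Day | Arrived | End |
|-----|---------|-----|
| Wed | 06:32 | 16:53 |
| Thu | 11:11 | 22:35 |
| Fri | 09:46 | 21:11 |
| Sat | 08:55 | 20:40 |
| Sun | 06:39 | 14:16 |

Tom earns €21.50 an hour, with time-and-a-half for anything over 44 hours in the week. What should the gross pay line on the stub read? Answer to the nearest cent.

€1221.20

Wed: 06:32–16:53 = 10 h 21 min
Thu: 11:11–22:35 = 11 h 24 min
Fri: 09:46–21:11 = 11 h 25 min
Sat: 08:55–20:40 = 11 h 45 min
Sun: 06:39–14:16 = 7 h 37 min
Total worked: 52 h 32 min = 3152 min.
Regular 44 h 0 min = 2640 min at €21.50/h; overtime 8 h 32 min = 512 min at €32.25/h.
Pay = (2640 × €21.50 + 512 × €32.25) ÷ 60 = €1221.20.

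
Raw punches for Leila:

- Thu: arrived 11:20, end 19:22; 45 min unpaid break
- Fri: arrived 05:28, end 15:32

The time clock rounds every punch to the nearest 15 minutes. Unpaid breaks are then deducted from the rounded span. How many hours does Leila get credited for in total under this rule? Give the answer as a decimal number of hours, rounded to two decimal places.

Thu: in 11:20→11:15, out 19:22→19:15; 8 h 0 min − 45 min = 7 h 15 min
Fri: in 05:28→05:30, out 15:32→15:30; 10 h 0 min
Total credited: 17 h 15 min.

17.25 hours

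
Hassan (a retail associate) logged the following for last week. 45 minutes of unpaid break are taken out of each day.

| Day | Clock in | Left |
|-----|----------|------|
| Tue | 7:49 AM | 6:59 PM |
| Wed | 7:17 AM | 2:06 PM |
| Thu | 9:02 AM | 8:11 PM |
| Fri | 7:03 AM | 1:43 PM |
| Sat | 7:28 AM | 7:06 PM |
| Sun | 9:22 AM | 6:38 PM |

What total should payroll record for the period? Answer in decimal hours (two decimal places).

Tue: 7:49 AM–6:59 PM = 11 h 10 min; less 45 min break → 10 h 25 min
Wed: 7:17 AM–2:06 PM = 6 h 49 min; less 45 min break → 6 h 4 min
Thu: 9:02 AM–8:11 PM = 11 h 9 min; less 45 min break → 10 h 24 min
Fri: 7:03 AM–1:43 PM = 6 h 40 min; less 45 min break → 5 h 55 min
Sat: 7:28 AM–7:06 PM = 11 h 38 min; less 45 min break → 10 h 53 min
Sun: 9:22 AM–6:38 PM = 9 h 16 min; less 45 min break → 8 h 31 min
Total: 10 h 25 min + 6 h 4 min + 10 h 24 min + 5 h 55 min + 10 h 53 min + 8 h 31 min = 52 h 12 min.

52.20 hours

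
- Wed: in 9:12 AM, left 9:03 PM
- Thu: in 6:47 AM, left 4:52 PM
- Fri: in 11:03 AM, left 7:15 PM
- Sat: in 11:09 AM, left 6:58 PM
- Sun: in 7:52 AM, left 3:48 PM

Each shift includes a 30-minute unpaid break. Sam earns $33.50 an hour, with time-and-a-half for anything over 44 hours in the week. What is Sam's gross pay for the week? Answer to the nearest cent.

Wed: 9:12 AM–9:03 PM = 11 h 51 min; less 30 min break → 11 h 21 min
Thu: 6:47 AM–4:52 PM = 10 h 5 min; less 30 min break → 9 h 35 min
Fri: 11:03 AM–7:15 PM = 8 h 12 min; less 30 min break → 7 h 42 min
Sat: 11:09 AM–6:58 PM = 7 h 49 min; less 30 min break → 7 h 19 min
Sun: 7:52 AM–3:48 PM = 7 h 56 min; less 30 min break → 7 h 26 min
Total worked: 43 h 23 min = 2603 min.
Regular 43 h 23 min = 2603 min at $33.50/h; overtime 0 h 0 min = 0 min at $50.25/h.
Pay = (2603 × $33.50 + 0 × $50.25) ÷ 60 = $1453.34.

$1453.34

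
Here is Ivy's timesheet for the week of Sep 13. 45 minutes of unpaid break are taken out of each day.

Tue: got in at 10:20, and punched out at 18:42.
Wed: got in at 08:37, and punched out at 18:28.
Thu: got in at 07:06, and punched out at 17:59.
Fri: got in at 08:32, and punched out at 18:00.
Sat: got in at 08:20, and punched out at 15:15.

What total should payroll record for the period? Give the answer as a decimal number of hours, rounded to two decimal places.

Tue: 10:20–18:42 = 8 h 22 min; less 45 min break → 7 h 37 min
Wed: 08:37–18:28 = 9 h 51 min; less 45 min break → 9 h 6 min
Thu: 07:06–17:59 = 10 h 53 min; less 45 min break → 10 h 8 min
Fri: 08:32–18:00 = 9 h 28 min; less 45 min break → 8 h 43 min
Sat: 08:20–15:15 = 6 h 55 min; less 45 min break → 6 h 10 min
Total: 7 h 37 min + 9 h 6 min + 10 h 8 min + 8 h 43 min + 6 h 10 min = 41 h 44 min.

41.73 hours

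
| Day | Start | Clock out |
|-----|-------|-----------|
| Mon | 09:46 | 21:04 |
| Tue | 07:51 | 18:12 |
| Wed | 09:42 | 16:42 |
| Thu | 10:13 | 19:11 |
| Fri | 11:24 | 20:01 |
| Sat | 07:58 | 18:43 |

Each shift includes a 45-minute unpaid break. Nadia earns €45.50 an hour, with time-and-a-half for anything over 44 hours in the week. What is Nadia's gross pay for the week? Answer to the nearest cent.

Mon: 09:46–21:04 = 11 h 18 min; less 45 min break → 10 h 33 min
Tue: 07:51–18:12 = 10 h 21 min; less 45 min break → 9 h 36 min
Wed: 09:42–16:42 = 7 h 0 min; less 45 min break → 6 h 15 min
Thu: 10:13–19:11 = 8 h 58 min; less 45 min break → 8 h 13 min
Fri: 11:24–20:01 = 8 h 37 min; less 45 min break → 7 h 52 min
Sat: 07:58–18:43 = 10 h 45 min; less 45 min break → 10 h 0 min
Total worked: 52 h 29 min = 3149 min.
Regular 44 h 0 min = 2640 min at €45.50/h; overtime 8 h 29 min = 509 min at €68.25/h.
Pay = (2640 × €45.50 + 509 × €68.25) ÷ 60 = €2580.99.

€2580.99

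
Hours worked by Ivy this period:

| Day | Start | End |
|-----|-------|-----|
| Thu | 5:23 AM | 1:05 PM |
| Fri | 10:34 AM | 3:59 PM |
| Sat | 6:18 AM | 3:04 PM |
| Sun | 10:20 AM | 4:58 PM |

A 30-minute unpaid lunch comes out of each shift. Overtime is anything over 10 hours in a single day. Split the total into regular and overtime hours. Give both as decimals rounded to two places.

Thu: 5:23 AM–1:05 PM = 7 h 42 min; less 30 min break → 7 h 12 min
Fri: 10:34 AM–3:59 PM = 5 h 25 min; less 30 min break → 4 h 55 min
Sat: 6:18 AM–3:04 PM = 8 h 46 min; less 30 min break → 8 h 16 min
Sun: 10:20 AM–4:58 PM = 6 h 38 min; less 30 min break → 6 h 8 min
Thu reg 7 h 12 min / OT 0 h 0 min; Fri reg 4 h 55 min / OT 0 h 0 min; Sat reg 8 h 16 min / OT 0 h 0 min; Sun reg 6 h 8 min / OT 0 h 0 min.
Totals: regular 26 h 31 min, overtime 0 h 0 min.

Regular 26.52 hours, overtime 0.00 hours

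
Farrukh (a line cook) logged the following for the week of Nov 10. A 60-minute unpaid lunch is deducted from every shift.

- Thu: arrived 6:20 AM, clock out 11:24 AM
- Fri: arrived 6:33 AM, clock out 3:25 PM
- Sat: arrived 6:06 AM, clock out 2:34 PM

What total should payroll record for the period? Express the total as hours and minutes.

19 h 24 min

Thu: 6:20 AM–11:24 AM = 5 h 4 min; less 60 min break → 4 h 4 min
Fri: 6:33 AM–3:25 PM = 8 h 52 min; less 60 min break → 7 h 52 min
Sat: 6:06 AM–2:34 PM = 8 h 28 min; less 60 min break → 7 h 28 min
Total: 4 h 4 min + 7 h 52 min + 7 h 28 min = 19 h 24 min.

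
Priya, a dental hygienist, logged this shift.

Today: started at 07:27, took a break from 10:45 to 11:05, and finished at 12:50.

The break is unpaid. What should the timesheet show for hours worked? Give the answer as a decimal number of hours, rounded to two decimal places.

5.05 hours

Today: 07:27–12:50 = 5 h 23 min; less 20 min break → 5 h 3 min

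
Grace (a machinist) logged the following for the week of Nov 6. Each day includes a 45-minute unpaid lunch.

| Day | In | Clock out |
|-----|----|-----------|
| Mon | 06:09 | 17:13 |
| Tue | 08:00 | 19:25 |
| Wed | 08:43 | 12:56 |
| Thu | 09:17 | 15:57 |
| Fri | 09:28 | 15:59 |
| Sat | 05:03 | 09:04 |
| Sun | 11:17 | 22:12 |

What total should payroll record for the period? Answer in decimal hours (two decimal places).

Mon: 06:09–17:13 = 11 h 4 min; less 45 min break → 10 h 19 min
Tue: 08:00–19:25 = 11 h 25 min; less 45 min break → 10 h 40 min
Wed: 08:43–12:56 = 4 h 13 min; less 45 min break → 3 h 28 min
Thu: 09:17–15:57 = 6 h 40 min; less 45 min break → 5 h 55 min
Fri: 09:28–15:59 = 6 h 31 min; less 45 min break → 5 h 46 min
Sat: 05:03–09:04 = 4 h 1 min; less 45 min break → 3 h 16 min
Sun: 11:17–22:12 = 10 h 55 min; less 45 min break → 10 h 10 min
Total: 10 h 19 min + 10 h 40 min + 3 h 28 min + 5 h 55 min + 5 h 46 min + 3 h 16 min + 10 h 10 min = 49 h 34 min.

49.57 hours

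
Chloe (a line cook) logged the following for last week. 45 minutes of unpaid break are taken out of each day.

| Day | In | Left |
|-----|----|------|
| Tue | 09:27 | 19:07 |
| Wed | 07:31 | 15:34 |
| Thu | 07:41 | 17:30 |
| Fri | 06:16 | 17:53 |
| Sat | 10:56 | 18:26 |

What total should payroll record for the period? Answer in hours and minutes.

Tue: 09:27–19:07 = 9 h 40 min; less 45 min break → 8 h 55 min
Wed: 07:31–15:34 = 8 h 3 min; less 45 min break → 7 h 18 min
Thu: 07:41–17:30 = 9 h 49 min; less 45 min break → 9 h 4 min
Fri: 06:16–17:53 = 11 h 37 min; less 45 min break → 10 h 52 min
Sat: 10:56–18:26 = 7 h 30 min; less 45 min break → 6 h 45 min
Total: 8 h 55 min + 7 h 18 min + 9 h 4 min + 10 h 52 min + 6 h 45 min = 42 h 54 min.

42 h 54 min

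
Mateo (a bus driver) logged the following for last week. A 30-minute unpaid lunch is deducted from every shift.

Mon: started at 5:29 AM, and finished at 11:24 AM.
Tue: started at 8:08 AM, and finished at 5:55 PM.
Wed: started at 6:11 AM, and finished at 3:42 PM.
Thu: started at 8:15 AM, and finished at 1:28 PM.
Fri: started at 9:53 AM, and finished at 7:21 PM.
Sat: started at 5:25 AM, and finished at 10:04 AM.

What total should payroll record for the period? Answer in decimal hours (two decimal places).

Mon: 5:29 AM–11:24 AM = 5 h 55 min; less 30 min break → 5 h 25 min
Tue: 8:08 AM–5:55 PM = 9 h 47 min; less 30 min break → 9 h 17 min
Wed: 6:11 AM–3:42 PM = 9 h 31 min; less 30 min break → 9 h 1 min
Thu: 8:15 AM–1:28 PM = 5 h 13 min; less 30 min break → 4 h 43 min
Fri: 9:53 AM–7:21 PM = 9 h 28 min; less 30 min break → 8 h 58 min
Sat: 5:25 AM–10:04 AM = 4 h 39 min; less 30 min break → 4 h 9 min
Total: 5 h 25 min + 9 h 17 min + 9 h 1 min + 4 h 43 min + 8 h 58 min + 4 h 9 min = 41 h 33 min.

41.55 hours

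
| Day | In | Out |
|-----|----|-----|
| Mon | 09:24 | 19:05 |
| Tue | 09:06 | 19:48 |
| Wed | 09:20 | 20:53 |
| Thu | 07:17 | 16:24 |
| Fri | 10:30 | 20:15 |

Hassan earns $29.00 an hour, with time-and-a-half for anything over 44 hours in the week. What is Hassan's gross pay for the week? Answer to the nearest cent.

Mon: 09:24–19:05 = 9 h 41 min
Tue: 09:06–19:48 = 10 h 42 min
Wed: 09:20–20:53 = 11 h 33 min
Thu: 07:17–16:24 = 9 h 7 min
Fri: 10:30–20:15 = 9 h 45 min
Total worked: 50 h 48 min = 3048 min.
Regular 44 h 0 min = 2640 min at $29.00/h; overtime 6 h 48 min = 408 min at $43.50/h.
Pay = (2640 × $29.00 + 408 × $43.50) ÷ 60 = $1571.80.

$1571.80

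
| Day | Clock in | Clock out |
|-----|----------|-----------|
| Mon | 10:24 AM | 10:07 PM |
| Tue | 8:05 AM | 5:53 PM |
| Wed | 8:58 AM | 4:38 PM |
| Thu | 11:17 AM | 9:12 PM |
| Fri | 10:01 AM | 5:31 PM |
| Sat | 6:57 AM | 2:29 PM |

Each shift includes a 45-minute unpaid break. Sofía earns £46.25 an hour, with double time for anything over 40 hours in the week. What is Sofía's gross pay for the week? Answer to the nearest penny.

Mon: 10:24 AM–10:07 PM = 11 h 43 min; less 45 min break → 10 h 58 min
Tue: 8:05 AM–5:53 PM = 9 h 48 min; less 45 min break → 9 h 3 min
Wed: 8:58 AM–4:38 PM = 7 h 40 min; less 45 min break → 6 h 55 min
Thu: 11:17 AM–9:12 PM = 9 h 55 min; less 45 min break → 9 h 10 min
Fri: 10:01 AM–5:31 PM = 7 h 30 min; less 45 min break → 6 h 45 min
Sat: 6:57 AM–2:29 PM = 7 h 32 min; less 45 min break → 6 h 47 min
Total worked: 49 h 38 min = 2978 min.
Regular 40 h 0 min = 2400 min at £46.25/h; overtime 9 h 38 min = 578 min at £92.50/h.
Pay = (2400 × £46.25 + 578 × £92.50) ÷ 60 = £2741.08.

£2741.08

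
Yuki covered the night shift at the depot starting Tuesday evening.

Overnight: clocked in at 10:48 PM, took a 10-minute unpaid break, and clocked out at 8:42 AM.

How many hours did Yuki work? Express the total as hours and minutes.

Overnight: 10:48 PM → midnight = 1 h 12 min; midnight → 8:42 AM = 8 h 42 min; span 9 h 54 min; less 10 min break → 9 h 44 min

9 h 44 min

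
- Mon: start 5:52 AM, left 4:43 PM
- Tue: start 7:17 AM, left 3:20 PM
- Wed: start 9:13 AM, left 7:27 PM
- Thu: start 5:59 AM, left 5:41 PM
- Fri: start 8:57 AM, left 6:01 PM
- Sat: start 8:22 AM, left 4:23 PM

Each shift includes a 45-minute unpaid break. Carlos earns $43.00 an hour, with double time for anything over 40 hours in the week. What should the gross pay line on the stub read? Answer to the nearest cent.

$2873.83

Mon: 5:52 AM–4:43 PM = 10 h 51 min; less 45 min break → 10 h 6 min
Tue: 7:17 AM–3:20 PM = 8 h 3 min; less 45 min break → 7 h 18 min
Wed: 9:13 AM–7:27 PM = 10 h 14 min; less 45 min break → 9 h 29 min
Thu: 5:59 AM–5:41 PM = 11 h 42 min; less 45 min break → 10 h 57 min
Fri: 8:57 AM–6:01 PM = 9 h 4 min; less 45 min break → 8 h 19 min
Sat: 8:22 AM–4:23 PM = 8 h 1 min; less 45 min break → 7 h 16 min
Total worked: 53 h 25 min = 3205 min.
Regular 40 h 0 min = 2400 min at $43.00/h; overtime 13 h 25 min = 805 min at $86.00/h.
Pay = (2400 × $43.00 + 805 × $86.00) ÷ 60 = $2873.83.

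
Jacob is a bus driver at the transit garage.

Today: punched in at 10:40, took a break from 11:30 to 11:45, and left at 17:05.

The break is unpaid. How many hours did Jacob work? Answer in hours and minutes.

6 h 10 min

Today: 10:40–17:05 = 6 h 25 min; less 15 min break → 6 h 10 min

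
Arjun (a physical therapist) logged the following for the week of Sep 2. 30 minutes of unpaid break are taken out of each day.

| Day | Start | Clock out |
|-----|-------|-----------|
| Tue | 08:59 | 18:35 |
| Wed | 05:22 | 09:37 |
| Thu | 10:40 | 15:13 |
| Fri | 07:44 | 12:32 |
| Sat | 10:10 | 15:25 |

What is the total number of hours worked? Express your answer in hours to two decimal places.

Tue: 08:59–18:35 = 9 h 36 min; less 30 min break → 9 h 6 min
Wed: 05:22–09:37 = 4 h 15 min; less 30 min break → 3 h 45 min
Thu: 10:40–15:13 = 4 h 33 min; less 30 min break → 4 h 3 min
Fri: 07:44–12:32 = 4 h 48 min; less 30 min break → 4 h 18 min
Sat: 10:10–15:25 = 5 h 15 min; less 30 min break → 4 h 45 min
Total: 9 h 6 min + 3 h 45 min + 4 h 3 min + 4 h 18 min + 4 h 45 min = 25 h 57 min.

25.95 hours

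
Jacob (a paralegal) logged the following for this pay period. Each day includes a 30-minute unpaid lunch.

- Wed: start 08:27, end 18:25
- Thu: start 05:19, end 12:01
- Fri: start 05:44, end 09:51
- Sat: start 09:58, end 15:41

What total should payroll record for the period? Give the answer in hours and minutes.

24 h 30 min

Wed: 08:27–18:25 = 9 h 58 min; less 30 min break → 9 h 28 min
Thu: 05:19–12:01 = 6 h 42 min; less 30 min break → 6 h 12 min
Fri: 05:44–09:51 = 4 h 7 min; less 30 min break → 3 h 37 min
Sat: 09:58–15:41 = 5 h 43 min; less 30 min break → 5 h 13 min
Total: 9 h 28 min + 6 h 12 min + 3 h 37 min + 5 h 13 min = 24 h 30 min.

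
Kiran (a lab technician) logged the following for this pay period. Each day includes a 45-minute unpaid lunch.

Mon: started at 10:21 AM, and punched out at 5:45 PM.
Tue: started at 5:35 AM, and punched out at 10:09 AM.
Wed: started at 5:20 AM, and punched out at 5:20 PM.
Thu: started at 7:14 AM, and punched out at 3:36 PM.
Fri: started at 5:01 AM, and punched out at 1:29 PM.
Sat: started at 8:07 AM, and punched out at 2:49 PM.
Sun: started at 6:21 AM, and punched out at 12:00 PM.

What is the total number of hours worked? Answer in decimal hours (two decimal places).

47.90 hours

Mon: 10:21 AM–5:45 PM = 7 h 24 min; less 45 min break → 6 h 39 min
Tue: 5:35 AM–10:09 AM = 4 h 34 min; less 45 min break → 3 h 49 min
Wed: 5:20 AM–5:20 PM = 12 h 0 min; less 45 min break → 11 h 15 min
Thu: 7:14 AM–3:36 PM = 8 h 22 min; less 45 min break → 7 h 37 min
Fri: 5:01 AM–1:29 PM = 8 h 28 min; less 45 min break → 7 h 43 min
Sat: 8:07 AM–2:49 PM = 6 h 42 min; less 45 min break → 5 h 57 min
Sun: 6:21 AM–12:00 PM = 5 h 39 min; less 45 min break → 4 h 54 min
Total: 6 h 39 min + 3 h 49 min + 11 h 15 min + 7 h 37 min + 7 h 43 min + 5 h 57 min + 4 h 54 min = 47 h 54 min.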